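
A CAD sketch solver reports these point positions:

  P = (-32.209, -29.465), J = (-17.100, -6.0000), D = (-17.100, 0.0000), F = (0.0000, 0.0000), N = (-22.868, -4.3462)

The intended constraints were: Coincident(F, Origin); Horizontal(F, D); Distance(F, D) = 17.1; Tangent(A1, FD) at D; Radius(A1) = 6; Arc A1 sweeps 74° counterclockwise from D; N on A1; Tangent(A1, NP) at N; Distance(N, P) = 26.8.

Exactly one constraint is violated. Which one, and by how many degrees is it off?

Tangent(A1, NP) at N — off by 4.40°.

F = (0.00, 0.00) ✓; F.y = 0.00, D.y = 0.00 ✓; |FD| = 17.10 ✓; ∠(JD, DF) = 90.00° ✓; |JD| = 6.000 ✓; bearing(J→N) − bearing(J→D) = 74.00° ✓; |JN| = 6.000 ✓; ∠(JN, NP) = 94.40° ✗; |NP| = 26.80 ✓.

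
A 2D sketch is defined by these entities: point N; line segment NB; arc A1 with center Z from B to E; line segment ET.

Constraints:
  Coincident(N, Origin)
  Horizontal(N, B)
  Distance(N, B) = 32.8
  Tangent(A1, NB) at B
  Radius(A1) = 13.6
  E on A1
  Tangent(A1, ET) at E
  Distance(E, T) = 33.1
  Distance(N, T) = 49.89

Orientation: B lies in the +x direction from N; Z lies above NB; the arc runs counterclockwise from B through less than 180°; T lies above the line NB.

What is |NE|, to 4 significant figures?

48.28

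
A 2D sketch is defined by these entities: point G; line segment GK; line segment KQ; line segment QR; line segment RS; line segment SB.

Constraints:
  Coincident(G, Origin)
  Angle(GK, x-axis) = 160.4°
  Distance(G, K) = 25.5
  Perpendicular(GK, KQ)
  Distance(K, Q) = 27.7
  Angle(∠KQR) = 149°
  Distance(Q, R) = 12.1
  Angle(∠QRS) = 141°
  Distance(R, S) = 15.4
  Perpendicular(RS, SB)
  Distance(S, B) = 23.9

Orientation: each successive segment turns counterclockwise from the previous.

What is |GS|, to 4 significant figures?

43.60

G is at the origin; GK runs at 160.4° with length 25.5, so K = (-24.02, 8.554). The perpendicularity gives KQ at right angles to GK, so KQ runs at -109.6°; with |KQ| = 27.7, Q = (-33.31, -17.54). ∠KQR = 149.0° gives QR at -78.60° from the x-axis; with |QR| = 12.1, R = (-30.92, -29.40). ∠QRS = 141.0° gives RS at -39.60° from the x-axis; with |RS| = 15.4, S = (-19.06, -39.22). Then |GS| = |S − G| = 43.60.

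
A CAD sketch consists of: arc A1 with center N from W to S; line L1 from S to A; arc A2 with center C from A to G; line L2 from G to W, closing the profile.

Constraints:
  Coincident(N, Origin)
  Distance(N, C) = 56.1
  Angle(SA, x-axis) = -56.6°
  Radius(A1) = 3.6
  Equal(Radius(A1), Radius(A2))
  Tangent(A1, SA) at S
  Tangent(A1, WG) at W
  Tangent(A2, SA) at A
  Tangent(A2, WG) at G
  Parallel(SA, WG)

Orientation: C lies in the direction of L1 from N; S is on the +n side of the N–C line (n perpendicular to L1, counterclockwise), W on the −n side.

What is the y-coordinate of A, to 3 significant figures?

-44.9

Tangency of A1 to both parallel lines with radius 3.6 puts S and W at N ± 3.6·n: S = (3.01, 1.98), W = (-3.01, -1.98). Equal radii place A and G the same way about C: A = C + 3.6·n = (33.9, -44.9), G = C − 3.6·n = (27.9, -48.8). So A.y = -44.9.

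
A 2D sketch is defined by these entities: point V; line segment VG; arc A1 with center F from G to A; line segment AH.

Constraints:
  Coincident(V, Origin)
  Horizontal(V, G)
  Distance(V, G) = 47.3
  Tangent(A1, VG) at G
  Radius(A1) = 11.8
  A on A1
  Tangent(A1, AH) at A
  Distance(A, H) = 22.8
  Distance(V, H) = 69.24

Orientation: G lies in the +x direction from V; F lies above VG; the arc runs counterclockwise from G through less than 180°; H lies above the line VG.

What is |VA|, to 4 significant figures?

60.12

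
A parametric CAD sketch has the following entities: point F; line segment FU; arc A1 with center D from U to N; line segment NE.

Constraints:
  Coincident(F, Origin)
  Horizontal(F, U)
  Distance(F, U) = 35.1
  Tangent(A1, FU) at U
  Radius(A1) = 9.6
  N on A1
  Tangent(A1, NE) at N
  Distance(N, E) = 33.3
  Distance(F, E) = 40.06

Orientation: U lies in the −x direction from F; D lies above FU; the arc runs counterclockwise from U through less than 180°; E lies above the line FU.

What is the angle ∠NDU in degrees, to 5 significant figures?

69.382°

Checks: |DN| = 9.600 ✓; ∠(DN, NE) = 90.00° ✓; |NE| = 33.30 ✓; |FE| = 40.06 ✓.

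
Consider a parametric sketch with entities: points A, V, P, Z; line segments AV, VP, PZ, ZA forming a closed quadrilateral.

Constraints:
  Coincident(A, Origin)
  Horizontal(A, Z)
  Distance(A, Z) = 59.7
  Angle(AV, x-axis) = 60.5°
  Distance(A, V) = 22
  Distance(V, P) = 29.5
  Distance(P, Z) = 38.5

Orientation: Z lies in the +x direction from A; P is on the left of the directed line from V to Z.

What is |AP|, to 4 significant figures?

49.08

A is at the origin; A and Z share the same y with |AZ| = 59.7 and Z in +x, so Z = (59.7, 0). AV runs at 60.5° with |AV| = 22.0, so V = (10.83, 19.15). P is determined by |VP| = 29.5 and |PZ| = 38.5 together: it lies at the intersection of circle(V, 29.5) and circle(Z, 38.5). With |VZ| = 52.48, the foot of the radical line on VZ is 20.41 from V and the perpendicular offset is √(29.5² − 20.41²) = 21.30. Taking the left-of-VZ solution: P = (37.61, 31.53).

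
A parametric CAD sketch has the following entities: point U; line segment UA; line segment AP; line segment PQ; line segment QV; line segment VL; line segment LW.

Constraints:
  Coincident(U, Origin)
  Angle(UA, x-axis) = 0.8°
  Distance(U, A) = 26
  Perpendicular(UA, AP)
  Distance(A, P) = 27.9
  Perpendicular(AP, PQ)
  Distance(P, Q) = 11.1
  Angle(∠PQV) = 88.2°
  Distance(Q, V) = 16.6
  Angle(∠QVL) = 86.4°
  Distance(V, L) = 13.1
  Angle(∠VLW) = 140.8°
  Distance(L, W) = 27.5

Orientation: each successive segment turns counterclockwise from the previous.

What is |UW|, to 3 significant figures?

57.6

∠QVL = 86.4° gives VL at 6.20° from the x-axis; with |VL| = 13.1, L = (28.3, 12.9). ∠VLW = 140.8° gives LW at 45.4° from the x-axis; with |LW| = 27.5, W = (47.6, 32.5). Then |UW| = |W − U| = 57.6.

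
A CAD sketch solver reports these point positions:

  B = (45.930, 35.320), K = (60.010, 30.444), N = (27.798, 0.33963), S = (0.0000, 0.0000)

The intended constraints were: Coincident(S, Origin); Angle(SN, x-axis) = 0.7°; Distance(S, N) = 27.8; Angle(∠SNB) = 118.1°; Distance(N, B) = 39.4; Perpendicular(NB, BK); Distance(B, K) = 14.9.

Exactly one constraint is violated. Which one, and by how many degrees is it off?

Perpendicular(NB, BK) — off by 8.30°.

S = (0.00, 0.00) ✓; SN at 0.7000° ✓; |SN| = 27.80 ✓; ∠SNB = 118.1° ✓; |NB| = 39.40 ✓; ∠(NB, BK) = 81.70° ✗; |BK| = 14.90 ✓.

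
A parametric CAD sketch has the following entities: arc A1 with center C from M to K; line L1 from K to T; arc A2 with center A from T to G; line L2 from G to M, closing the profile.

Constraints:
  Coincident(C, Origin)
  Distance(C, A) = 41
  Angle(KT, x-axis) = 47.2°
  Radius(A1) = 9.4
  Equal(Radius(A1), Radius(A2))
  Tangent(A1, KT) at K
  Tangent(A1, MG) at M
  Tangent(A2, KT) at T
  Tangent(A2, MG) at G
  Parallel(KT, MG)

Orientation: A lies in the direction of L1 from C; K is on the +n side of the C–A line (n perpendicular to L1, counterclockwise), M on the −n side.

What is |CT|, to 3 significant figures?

42.1

The slot axis is L1's direction at 47.2°, so u = (cos 47.2°, sin 47.2°) = (0.679, 0.734) and n = (−sin 47.2°, cos 47.2°) = (-0.734, 0.679). C is at the origin and A lies 41.0 along u from C, so A = 41.0·u = (27.9, 30.1). Tangency of A1 to both parallel lines with radius 9.4 puts K and M at C ± 9.4·n: K = (-6.90, 6.39), M = (6.90, -6.39). Equal radii place T and G the same way about A: T = A + 9.4·n = (21.0, 36.5), G = A − 9.4·n = (34.8, 23.7). Then |CT| = |T − C| = 42.1.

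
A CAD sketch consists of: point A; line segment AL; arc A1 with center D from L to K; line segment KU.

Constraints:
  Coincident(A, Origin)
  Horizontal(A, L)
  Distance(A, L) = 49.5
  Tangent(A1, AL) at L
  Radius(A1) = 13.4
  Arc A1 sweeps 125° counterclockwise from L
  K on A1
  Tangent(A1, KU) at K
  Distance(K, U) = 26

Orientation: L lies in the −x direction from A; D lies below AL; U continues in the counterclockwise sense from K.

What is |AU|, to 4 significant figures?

62.23

A is at the origin; A and L share the same y with |AL| = 49.5 and L on the −x side, so L = (-49.50, 0.000). A1 meets AL tangentially, so DL is at right angles to AL, so D = L + (0, -13.4) = (-49.50, -13.40). On A1, L sits at bearing 90° from D; a 125° counterclockwise sweep puts K at bearing 215°, so K = D + 13.4·(cos 215°, sin 215°) = (-60.48, -21.09). Since A1 is tangent to KU there, DK ⟂ KU, so KU runs along (−sin 215°, cos 215°); with |KU| = 26.0, U = (-45.56, -42.38). Then |AU| = |U − A| = 62.23.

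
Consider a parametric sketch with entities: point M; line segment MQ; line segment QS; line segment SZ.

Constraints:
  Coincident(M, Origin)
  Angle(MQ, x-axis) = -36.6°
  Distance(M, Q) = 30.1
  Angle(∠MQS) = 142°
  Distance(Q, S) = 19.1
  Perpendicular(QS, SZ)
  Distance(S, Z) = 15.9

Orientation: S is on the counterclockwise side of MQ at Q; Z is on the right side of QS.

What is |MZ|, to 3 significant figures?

54.9

M is at the origin; MQ runs at -36.6° with length 30.1, so Q = 30.1·(cos -36.6°, sin -36.6°) = (24.2, -17.9). ∠MQS = 142.0°, so QS runs at -36.6° + (180° − 142.0°) = 1.40° from the x-axis; with |QS| = 19.1, S = Q + 19.1·(cos 1.40°, sin 1.40°) = (43.3, -17.5). The perpendicularity gives SZ at right angles to QS; with |SZ| = 15.9 on the right of QS, Z = S + 15.9·(0.0244, -1.00) = (43.6, -33.4). Then |MZ| = |Z − M| = 54.9.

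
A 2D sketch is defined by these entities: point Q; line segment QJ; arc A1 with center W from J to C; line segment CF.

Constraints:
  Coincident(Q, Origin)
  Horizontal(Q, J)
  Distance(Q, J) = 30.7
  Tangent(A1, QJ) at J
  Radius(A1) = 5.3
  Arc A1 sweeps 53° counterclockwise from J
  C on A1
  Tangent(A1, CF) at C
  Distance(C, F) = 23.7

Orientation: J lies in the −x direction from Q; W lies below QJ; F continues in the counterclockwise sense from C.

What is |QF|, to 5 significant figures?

53.505

Q is at the origin; Q and J share the same y with |QJ| = 30.7 and J on the −x side, so J = (-30.700, 0.0000). Since A1 is tangent to QJ there, WJ ⟂ QJ, so W = J + (0, -5.3) = (-30.700, -5.3000). On A1, J sits at bearing 90° from W; a 53° counterclockwise sweep puts C at bearing 143°, so C = W + 5.3·(cos 143°, sin 143°) = (-34.933, -2.1104). Tangency of A1 to CF means the radius WC is perpendicular to CF, so CF runs along (−sin 143°, cos 143°); with |CF| = 23.7, F = (-49.196, -21.038). Then |QF| = |F − Q| = 53.505.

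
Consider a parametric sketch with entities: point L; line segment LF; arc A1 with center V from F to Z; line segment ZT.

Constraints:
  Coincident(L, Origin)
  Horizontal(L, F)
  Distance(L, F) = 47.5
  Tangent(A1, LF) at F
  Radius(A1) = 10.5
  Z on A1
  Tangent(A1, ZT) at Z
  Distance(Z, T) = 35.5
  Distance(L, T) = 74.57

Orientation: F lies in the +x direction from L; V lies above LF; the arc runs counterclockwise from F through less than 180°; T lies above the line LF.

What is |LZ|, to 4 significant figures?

58.89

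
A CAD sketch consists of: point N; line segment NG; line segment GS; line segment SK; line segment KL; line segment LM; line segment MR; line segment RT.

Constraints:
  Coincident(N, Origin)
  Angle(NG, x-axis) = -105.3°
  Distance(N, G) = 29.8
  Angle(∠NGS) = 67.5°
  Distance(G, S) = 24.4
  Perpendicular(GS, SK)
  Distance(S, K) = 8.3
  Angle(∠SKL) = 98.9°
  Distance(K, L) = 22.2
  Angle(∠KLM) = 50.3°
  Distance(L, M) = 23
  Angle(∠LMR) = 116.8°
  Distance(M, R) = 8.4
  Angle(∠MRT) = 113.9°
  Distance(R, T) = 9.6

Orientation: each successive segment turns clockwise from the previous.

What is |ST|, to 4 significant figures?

2.181

∠LMR = 116.8° gives MR at 138.2° from the x-axis; with |MR| = 8.4, R = (-30.30, -20.75). ∠MRT = 113.9° gives RT at 72.10° from the x-axis; with |RT| = 9.6, T = (-27.35, -11.62). Then |ST| = |T − S| = 2.181.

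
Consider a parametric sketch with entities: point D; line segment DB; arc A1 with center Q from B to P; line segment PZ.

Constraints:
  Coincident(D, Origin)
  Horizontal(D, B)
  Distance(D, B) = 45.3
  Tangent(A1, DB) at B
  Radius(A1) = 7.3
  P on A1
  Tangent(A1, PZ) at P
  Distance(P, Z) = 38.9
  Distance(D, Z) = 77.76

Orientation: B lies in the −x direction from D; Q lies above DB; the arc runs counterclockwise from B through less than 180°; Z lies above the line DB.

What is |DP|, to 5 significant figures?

41.728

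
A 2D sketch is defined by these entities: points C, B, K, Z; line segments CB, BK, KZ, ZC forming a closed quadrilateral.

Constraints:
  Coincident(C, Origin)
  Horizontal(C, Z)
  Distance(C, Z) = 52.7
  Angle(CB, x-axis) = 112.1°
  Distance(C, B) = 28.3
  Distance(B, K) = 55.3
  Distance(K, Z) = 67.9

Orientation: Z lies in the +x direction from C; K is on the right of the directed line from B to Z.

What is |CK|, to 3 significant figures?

30.3

C is at the origin; CZ is horizontal with |CZ| = 52.7 and Z in +x, so Z = (52.7, 0). CB runs at 112.1° with |CB| = 28.3, so B = (-10.6, 26.2). K is determined by |BK| = 55.3 and |KZ| = 67.9 together: it lies at the intersection of circle(B, 55.3) and circle(Z, 67.9). With |BZ| = 68.6, the foot of the radical line on BZ is 23.0 from B and the perpendicular offset is √(55.3² − 23.0²) = 50.3. Taking the right-of-BZ solution: K = (-8.67, -29.0).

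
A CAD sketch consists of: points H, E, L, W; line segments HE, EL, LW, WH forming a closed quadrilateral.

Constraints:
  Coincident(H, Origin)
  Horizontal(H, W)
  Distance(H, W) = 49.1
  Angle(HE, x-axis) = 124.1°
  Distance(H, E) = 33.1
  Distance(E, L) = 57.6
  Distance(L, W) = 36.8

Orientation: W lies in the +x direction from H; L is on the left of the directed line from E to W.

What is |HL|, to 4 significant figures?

52.20

Checks: |EL| = 57.60 ✓; |LW| = 36.80 ✓.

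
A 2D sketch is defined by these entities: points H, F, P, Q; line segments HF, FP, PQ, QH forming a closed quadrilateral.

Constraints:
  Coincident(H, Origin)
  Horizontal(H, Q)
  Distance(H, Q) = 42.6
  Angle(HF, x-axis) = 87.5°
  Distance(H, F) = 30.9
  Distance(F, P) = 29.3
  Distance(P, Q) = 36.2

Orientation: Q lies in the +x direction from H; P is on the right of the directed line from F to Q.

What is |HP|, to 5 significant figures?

6.7648

H is at the origin; H and Q share the same y with |HQ| = 42.6 and Q in +x, so Q = (42.6, 0). HF runs at 87.5° with |HF| = 30.9, so F = (1.3478, 30.871). P is determined by |FP| = 29.3 and |PQ| = 36.2 together: it lies at the intersection of circle(F, 29.3) and circle(Q, 36.2). With |FQ| = 51.524, the foot of the radical line on FQ is 21.376 from F and the perpendicular offset is √(29.3² − 21.376²) = 20.039. Taking the right-of-FQ solution: P = (6.4564, 2.0194).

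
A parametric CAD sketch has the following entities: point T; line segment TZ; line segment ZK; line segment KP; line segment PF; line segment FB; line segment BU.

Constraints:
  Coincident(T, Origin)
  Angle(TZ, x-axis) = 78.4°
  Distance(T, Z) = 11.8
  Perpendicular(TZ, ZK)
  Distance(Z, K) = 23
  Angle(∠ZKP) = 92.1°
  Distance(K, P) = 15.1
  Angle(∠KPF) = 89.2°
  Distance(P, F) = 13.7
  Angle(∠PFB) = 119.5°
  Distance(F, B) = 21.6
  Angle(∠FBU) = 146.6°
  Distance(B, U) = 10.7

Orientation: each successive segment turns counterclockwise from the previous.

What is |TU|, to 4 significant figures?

25.65

T is at the origin; TZ runs at 78.4° with length 11.8, so Z = (2.373, 11.56). TZ ⟂ ZK, so ZK runs at 168.4°; with |ZK| = 23.0, K = (-20.16, 16.18). ∠ZKP = 92.1° gives KP at -103.7° from the x-axis; with |KP| = 15.1, P = (-23.73, 1.513). ∠KPF = 89.2° gives PF at -12.90° from the x-axis; with |PF| = 13.7, F = (-10.38, -1.545). ∠PFB = 119.5° gives FB at 47.60° from the x-axis; with |FB| = 21.6, B = (4.185, 14.41). ∠FBU = 146.6° gives BU at 81.00° from the x-axis; with |BU| = 10.7, U = (5.859, 24.97). Then |TU| = |U − T| = 25.65.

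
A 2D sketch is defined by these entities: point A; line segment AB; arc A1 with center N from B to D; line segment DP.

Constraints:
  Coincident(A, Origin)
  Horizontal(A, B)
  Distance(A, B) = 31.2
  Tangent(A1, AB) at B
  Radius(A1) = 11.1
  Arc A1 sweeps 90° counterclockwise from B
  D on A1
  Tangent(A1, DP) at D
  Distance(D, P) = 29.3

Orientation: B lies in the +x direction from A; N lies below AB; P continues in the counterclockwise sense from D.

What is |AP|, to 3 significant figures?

45.1

On A1, B sits at bearing 90° from N; a 90° counterclockwise sweep puts D at bearing 180°, so D = N + 11.1·(cos 180°, sin 180°) = (20.1, -11.1). The tangent condition forces ND to be normal to DP, so DP runs along (−sin 180°, cos 180°); with |DP| = 29.3, P = (20.1, -40.4). Then |AP| = |P − A| = 45.1.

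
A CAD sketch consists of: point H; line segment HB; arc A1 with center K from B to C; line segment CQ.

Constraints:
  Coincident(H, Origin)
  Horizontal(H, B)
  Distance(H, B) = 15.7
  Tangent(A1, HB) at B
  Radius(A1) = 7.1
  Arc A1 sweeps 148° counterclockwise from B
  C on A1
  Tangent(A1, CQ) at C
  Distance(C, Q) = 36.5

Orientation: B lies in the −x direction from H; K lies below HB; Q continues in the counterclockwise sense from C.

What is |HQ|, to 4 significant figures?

34.44

H is at the origin; H and B share the same y with |HB| = 15.7 and B on the −x side, so B = (-15.70, 0.000). Tangency of A1 to HB means the radius KB is perpendicular to HB, so K = B + (0, -7.1) = (-15.70, -7.100). On A1, B sits at bearing 90° from K; a 148° counterclockwise sweep puts C at bearing 238°, so C = K + 7.1·(cos 238°, sin 238°) = (-19.46, -13.12). A1 meets CQ tangentially, so KC is at right angles to CQ, so CQ runs along (−sin 238°, cos 238°); with |CQ| = 36.5, Q = (11.49, -32.46). Then |HQ| = |Q − H| = 34.44.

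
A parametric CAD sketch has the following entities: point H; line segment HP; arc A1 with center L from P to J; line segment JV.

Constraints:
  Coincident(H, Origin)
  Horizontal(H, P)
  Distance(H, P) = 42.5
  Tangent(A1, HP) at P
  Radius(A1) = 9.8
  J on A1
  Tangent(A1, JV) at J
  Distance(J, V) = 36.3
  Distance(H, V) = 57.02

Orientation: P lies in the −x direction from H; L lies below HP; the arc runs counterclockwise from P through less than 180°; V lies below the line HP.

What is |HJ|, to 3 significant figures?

53.1

Checks: |LJ| = 9.800 ✓; ∠(LJ, JV) = 90.00° ✓; |JV| = 36.30 ✓; |HV| = 57.02 ✓.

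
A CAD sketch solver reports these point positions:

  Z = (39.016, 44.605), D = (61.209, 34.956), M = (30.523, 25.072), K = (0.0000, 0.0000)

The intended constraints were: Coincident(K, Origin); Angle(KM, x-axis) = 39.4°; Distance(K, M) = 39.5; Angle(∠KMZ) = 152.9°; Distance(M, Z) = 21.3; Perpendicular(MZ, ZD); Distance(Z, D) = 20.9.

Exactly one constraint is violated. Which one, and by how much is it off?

Distance(Z, D) = 20.9 — off by 3.30.

K = (0.00, 0.00) ✓; KM at 39.40° ✓; |KM| = 39.50 ✓; ∠KMZ = 152.9° ✓; |MZ| = 21.30 ✓; ∠(MZ, ZD) = 90.00° ✓; |ZD| = 24.20 ✗.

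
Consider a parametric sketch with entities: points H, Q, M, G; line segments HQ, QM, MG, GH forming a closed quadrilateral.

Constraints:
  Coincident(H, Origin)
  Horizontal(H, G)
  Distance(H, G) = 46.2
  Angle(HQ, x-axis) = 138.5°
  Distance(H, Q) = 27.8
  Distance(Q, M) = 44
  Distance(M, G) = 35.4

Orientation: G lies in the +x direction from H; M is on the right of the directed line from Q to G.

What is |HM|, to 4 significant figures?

16.20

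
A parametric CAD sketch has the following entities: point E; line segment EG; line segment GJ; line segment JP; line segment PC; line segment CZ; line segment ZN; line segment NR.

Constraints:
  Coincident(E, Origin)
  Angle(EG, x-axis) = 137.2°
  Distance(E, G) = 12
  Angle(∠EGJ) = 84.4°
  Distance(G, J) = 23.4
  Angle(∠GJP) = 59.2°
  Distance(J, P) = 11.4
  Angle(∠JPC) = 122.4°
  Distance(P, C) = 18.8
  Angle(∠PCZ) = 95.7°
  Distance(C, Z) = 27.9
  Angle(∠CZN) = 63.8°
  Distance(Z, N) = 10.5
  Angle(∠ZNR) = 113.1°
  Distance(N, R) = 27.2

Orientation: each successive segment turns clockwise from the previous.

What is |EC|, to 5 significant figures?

2.8995

E is at the origin; EG runs at 137.2° with length 12.0, so G = (-8.8048, 8.1533). ∠EGJ = 84.4° gives GJ at 41.600° from the x-axis; with |GJ| = 23.4, J = (8.6937, 23.689). ∠GJP = 59.2° gives JP at -79.200° from the x-axis; with |JP| = 11.4, P = (10.830, 12.491). ∠JPC = 122.4° gives PC at -136.80° from the x-axis; with |PC| = 18.8, C = (-2.8747, -0.37839). Then |EC| = |C − E| = 2.8995.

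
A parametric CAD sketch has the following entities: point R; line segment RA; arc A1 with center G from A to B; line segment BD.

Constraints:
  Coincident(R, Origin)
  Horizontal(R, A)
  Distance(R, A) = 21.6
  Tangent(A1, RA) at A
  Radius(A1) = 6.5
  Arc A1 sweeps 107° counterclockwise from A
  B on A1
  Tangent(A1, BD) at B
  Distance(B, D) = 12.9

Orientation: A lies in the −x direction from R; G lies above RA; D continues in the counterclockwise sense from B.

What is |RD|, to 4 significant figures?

28.23

R is at the origin; RA is horizontal with |RA| = 21.6 and A on the −x side, so A = (-21.60, 0.000). Since A1 is tangent to RA there, GA ⟂ RA, so G = A + (0, 6.5) = (-21.60, 6.500). On A1, A sits at bearing -90° from G; a 107° counterclockwise sweep puts B at bearing 17°, so B = G + 6.5·(cos 17°, sin 17°) = (-15.38, 8.400). The tangent condition forces GB to be normal to BD, so BD runs along (−sin 17°, cos 17°); with |BD| = 12.9, D = (-19.16, 20.74). Then |RD| = |D − R| = 28.23.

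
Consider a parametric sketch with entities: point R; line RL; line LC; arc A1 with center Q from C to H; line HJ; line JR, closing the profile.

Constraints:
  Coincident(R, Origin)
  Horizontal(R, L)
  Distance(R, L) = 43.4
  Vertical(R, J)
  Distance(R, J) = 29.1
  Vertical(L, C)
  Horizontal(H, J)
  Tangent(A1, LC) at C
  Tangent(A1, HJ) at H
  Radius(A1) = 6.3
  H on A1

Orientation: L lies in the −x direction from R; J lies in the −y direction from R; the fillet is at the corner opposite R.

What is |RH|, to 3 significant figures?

47.2

R is at the origin; RL is horizontal with |RL| = 43.4 and L on the −x side, so L = (-43.4, 0.00). R and J share the same x with |RJ| = 29.1 and J on the −y side, so J = (0.00, -29.1). The virtual corner opposite R is at (-43.4, -29.1). A1 meets LC tangentially, so QC is at right angles to LC and tangency of A1 to HJ means the radius QH is perpendicular to HJ, with radius 6.3, so the center Q sits 6.3 in from both sides at Q = (-37.1, -22.8). That places the tangent points at C = (-43.4, -22.8) on LC and H = (-37.1, -29.1) on HJ. Then |RH| = |H − R| = 47.2.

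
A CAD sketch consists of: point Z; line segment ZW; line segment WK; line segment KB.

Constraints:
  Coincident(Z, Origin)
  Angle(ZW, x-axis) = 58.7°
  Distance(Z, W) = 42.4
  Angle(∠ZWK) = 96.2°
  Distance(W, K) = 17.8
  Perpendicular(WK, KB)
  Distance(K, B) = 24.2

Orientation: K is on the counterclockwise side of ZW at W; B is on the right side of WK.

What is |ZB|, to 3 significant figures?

70.0

Z is at the origin; ZW runs at 58.7° with length 42.4, so W = 42.4·(cos 58.7°, sin 58.7°) = (22.0, 36.2). ∠ZWK = 96.2°, so WK runs at 58.7° + (180° − 96.2°) = 142° from the x-axis; with |WK| = 17.8, K = W + 17.8·(cos 142°, sin 142°) = (7.91, 47.1). The perpendicularity gives KB at right angles to WK; with |KB| = 24.2 on the right of WK, B = K + 24.2·(0.609, 0.793) = (22.6, 66.3). Then |ZB| = |B − Z| = 70.0.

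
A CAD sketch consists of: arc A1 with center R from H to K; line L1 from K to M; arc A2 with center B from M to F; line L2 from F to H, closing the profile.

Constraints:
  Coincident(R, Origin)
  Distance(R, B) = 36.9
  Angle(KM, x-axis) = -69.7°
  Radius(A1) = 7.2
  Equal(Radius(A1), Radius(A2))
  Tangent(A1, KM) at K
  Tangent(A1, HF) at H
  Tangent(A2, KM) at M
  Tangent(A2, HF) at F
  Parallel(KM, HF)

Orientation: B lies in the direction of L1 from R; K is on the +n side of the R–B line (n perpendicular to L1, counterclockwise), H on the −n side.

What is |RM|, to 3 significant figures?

37.6

Tangency of A1 to both parallel lines with radius 7.2 puts K and H at R ± 7.2·n: K = (6.75, 2.50), H = (-6.75, -2.50). Equal radii place M and F the same way about B: M = B + 7.2·n = (19.6, -32.1), F = B − 7.2·n = (6.05, -37.1). Then |RM| = |M − R| = 37.6.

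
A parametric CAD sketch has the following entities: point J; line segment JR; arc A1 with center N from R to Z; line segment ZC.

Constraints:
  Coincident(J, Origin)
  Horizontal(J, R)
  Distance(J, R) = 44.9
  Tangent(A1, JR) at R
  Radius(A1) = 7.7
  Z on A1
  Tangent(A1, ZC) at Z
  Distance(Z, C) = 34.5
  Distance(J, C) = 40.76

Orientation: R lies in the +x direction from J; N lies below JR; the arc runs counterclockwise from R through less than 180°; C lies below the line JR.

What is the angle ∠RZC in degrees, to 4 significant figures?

149.1°

Checks: J = (0.00, 0.00) ✓; |NZ| = 7.700 ✓; ∠(NZ, ZC) = 90.00° ✓; |ZC| = 34.50 ✓; |JC| = 40.76 ✓.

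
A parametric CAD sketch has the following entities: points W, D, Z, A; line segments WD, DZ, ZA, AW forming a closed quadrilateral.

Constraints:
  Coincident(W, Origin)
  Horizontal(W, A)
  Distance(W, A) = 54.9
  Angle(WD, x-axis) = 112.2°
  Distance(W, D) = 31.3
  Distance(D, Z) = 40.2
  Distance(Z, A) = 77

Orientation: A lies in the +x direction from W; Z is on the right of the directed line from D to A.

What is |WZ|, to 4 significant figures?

23.68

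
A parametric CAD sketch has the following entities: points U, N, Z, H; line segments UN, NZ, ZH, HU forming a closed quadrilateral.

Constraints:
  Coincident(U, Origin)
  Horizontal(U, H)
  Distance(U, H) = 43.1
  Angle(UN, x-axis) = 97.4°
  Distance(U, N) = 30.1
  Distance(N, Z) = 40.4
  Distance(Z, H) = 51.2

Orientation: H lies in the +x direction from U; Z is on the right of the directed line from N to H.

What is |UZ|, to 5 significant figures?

12.574

Checks: |NZ| = 40.40 ✓; |ZH| = 51.20 ✓.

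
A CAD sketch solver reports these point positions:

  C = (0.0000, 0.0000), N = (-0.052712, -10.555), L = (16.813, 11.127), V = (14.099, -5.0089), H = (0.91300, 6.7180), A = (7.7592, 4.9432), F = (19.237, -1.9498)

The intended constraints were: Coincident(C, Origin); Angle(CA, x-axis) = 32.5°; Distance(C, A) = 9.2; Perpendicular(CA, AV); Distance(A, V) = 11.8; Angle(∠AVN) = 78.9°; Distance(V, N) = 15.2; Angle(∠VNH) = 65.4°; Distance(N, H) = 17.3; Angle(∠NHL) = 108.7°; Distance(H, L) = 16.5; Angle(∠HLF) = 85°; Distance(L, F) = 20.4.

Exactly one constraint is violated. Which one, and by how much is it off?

Distance(L, F) = 20.4 — off by 7.10.

C = (0.00, 0.00) ✓; CA at 32.50° ✓; |CA| = 9.200 ✓; ∠(CA, AV) = 90.00° ✓; |AV| = 11.80 ✓; ∠AVN = 78.90° ✓; |VN| = 15.20 ✓; ∠VNH = 65.40° ✓; |NH| = 17.30 ✓; ∠NHL = 108.7° ✓; |HL| = 16.50 ✓; ∠HLF = 85.00° ✓; |LF| = 13.30 ✗.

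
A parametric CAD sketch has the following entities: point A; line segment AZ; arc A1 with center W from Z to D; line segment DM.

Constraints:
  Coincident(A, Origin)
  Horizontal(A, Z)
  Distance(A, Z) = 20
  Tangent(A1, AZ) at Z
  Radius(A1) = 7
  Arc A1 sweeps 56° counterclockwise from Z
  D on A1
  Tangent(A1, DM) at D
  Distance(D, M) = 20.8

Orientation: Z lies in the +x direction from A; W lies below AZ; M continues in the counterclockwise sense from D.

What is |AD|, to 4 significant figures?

14.53

A is at the origin; AZ is horizontal with |AZ| = 20.0 and Z on the +x side, so Z = (20.00, 0.000). A1 meets AZ tangentially, so WZ is at right angles to AZ, so W = Z + (0, -7) = (20.00, -7.000). On A1, Z sits at bearing 90° from W; a 56° counterclockwise sweep puts D at bearing 146°, so D = W + 7.0·(cos 146°, sin 146°) = (14.20, -3.086). Then |AD| = |D − A| = 14.53.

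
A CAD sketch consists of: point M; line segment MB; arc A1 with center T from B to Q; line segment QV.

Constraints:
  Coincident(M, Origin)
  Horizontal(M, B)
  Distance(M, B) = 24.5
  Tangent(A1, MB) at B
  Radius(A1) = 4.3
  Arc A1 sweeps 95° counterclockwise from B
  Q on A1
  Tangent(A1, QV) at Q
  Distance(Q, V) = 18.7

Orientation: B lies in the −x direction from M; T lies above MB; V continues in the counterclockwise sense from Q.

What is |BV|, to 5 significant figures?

23.454

M is at the origin; MB is horizontal with |MB| = 24.5 and B on the −x side, so B = (-24.500, 0.0000). The tangent condition forces TB to be normal to MB, so T = B + (0, 4.3) = (-24.500, 4.3000). On A1, B sits at bearing -90° from T; a 95° counterclockwise sweep puts Q at bearing 5°, so Q = T + 4.3·(cos 5°, sin 5°) = (-20.216, 4.6748). The tangent condition forces TQ to be normal to QV, so QV runs along (−sin 5°, cos 5°); with |QV| = 18.7, V = (-21.846, 23.304). Then |BV| = |V − B| = 23.454.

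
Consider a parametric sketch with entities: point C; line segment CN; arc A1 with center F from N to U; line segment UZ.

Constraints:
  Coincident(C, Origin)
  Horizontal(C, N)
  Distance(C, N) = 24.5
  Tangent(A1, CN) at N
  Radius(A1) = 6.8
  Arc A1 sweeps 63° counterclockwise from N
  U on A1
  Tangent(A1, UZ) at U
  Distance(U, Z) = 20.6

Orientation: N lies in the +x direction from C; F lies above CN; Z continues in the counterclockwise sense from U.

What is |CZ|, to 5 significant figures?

45.606

C is at the origin; CN is horizontal with |CN| = 24.5 and N on the +x side, so N = (24.500, 0.0000). Since A1 is tangent to CN there, FN ⟂ CN, so F = N + (0, 6.8) = (24.500, 6.8000). On A1, N sits at bearing -90° from F; a 63° counterclockwise sweep puts U at bearing -27°, so U = F + 6.8·(cos -27°, sin -27°) = (30.559, 3.7129). A1 meets UZ tangentially, so FU is at right angles to UZ, so UZ runs along (−sin -27°, cos -27°); with |UZ| = 20.6, Z = (39.911, 22.068). Then |CZ| = |Z − C| = 45.606.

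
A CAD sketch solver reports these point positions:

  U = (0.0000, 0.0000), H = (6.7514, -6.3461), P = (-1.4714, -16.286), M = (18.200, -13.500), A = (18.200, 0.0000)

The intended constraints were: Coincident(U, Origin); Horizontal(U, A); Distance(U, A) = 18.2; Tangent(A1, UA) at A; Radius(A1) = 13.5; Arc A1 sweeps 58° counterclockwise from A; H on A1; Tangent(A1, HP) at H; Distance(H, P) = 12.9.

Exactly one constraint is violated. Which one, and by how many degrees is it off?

Tangent(A1, HP) at H — off by 7.60°.

U = (0.00, 0.00) ✓; U.y = 0.00, A.y = 0.00 ✓; |UA| = 18.20 ✓; ∠(MA, AU) = 90.00° ✓; |MA| = 13.50 ✓; bearing(M→H) − bearing(M→A) = 58.00° ✓; |MH| = 13.50 ✓; ∠(MH, HP) = 97.60° ✗; |HP| = 12.90 ✓.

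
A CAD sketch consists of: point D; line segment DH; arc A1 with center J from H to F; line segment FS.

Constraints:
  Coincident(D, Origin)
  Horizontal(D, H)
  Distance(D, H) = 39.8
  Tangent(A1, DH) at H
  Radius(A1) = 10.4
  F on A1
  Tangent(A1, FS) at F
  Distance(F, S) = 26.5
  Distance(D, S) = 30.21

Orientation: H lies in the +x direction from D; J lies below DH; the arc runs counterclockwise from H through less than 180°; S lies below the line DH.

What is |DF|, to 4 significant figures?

31.68

Checks: |JF| = 10.40 ✓; ∠(JF, FS) = 90.00° ✓; |FS| = 26.50 ✓; |DS| = 30.21 ✓.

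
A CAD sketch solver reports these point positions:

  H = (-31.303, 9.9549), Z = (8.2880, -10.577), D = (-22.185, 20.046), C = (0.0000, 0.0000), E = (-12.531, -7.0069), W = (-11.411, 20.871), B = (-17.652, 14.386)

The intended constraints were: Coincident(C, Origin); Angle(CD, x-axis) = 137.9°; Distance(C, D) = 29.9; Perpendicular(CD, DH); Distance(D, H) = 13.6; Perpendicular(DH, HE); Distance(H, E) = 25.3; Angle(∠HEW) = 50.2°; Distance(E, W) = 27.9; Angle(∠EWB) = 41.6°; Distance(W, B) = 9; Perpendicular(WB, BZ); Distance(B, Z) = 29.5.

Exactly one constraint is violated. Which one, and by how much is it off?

Distance(B, Z) = 29.5 — off by 6.50.

C = (0.00, 0.00) ✓; CD at 137.9° ✓; |CD| = 29.90 ✓; ∠(CD, DH) = 90.00° ✓; |DH| = 13.60 ✓; ∠(DH, HE) = 90.00° ✓; |HE| = 25.30 ✓; ∠HEW = 50.20° ✓; |EW| = 27.90 ✓; ∠EWB = 41.60° ✓; |WB| = 9.000 ✓; ∠(WB, BZ) = 90.00° ✓; |BZ| = 36.00 ✗.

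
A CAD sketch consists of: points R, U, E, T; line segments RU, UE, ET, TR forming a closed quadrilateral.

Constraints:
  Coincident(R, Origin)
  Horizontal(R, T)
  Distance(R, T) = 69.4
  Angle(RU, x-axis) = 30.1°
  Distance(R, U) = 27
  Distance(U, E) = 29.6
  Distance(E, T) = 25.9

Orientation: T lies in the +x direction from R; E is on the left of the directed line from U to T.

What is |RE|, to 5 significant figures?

55.867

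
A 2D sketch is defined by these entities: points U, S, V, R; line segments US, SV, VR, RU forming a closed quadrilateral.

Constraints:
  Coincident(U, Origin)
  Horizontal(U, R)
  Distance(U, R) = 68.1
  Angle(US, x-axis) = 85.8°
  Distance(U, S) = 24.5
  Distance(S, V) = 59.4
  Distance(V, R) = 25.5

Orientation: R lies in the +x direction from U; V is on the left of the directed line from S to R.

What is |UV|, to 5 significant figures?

65.934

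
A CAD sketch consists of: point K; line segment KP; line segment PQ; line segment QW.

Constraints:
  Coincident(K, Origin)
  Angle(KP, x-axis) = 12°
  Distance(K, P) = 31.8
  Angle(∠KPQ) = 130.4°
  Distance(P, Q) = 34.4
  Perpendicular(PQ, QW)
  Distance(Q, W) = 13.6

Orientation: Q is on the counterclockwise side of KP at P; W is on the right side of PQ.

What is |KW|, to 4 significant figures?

66.76

∠KPQ = 130.4°, so PQ runs at 12.0° + (180° − 130.4°) = 61.60° from the x-axis; with |PQ| = 34.4, Q = P + 34.4·(cos 61.60°, sin 61.60°) = (47.47, 36.87). PQ is perpendicular to QW; with |QW| = 13.6 on the right of PQ, W = Q + 13.6·(0.8796, -0.4756) = (59.43, 30.40). Then |KW| = |W − K| = 66.76.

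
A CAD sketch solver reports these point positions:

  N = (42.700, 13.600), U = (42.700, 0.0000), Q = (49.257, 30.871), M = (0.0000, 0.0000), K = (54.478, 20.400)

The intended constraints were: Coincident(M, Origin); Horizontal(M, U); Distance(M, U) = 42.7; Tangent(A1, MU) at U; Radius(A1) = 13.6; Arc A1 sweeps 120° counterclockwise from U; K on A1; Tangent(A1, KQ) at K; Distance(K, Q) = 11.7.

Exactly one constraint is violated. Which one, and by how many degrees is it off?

Tangent(A1, KQ) at K — off by 3.50°.

M = (0.00, 0.00) ✓; M.y = 0.00, U.y = 0.00 ✓; |MU| = 42.70 ✓; ∠(NU, UM) = 90.00° ✓; |NU| = 13.60 ✓; bearing(N→K) − bearing(N→U) = 120.0° ✓; |NK| = 13.60 ✓; ∠(NK, KQ) = 93.50° ✗; |KQ| = 11.70 ✓.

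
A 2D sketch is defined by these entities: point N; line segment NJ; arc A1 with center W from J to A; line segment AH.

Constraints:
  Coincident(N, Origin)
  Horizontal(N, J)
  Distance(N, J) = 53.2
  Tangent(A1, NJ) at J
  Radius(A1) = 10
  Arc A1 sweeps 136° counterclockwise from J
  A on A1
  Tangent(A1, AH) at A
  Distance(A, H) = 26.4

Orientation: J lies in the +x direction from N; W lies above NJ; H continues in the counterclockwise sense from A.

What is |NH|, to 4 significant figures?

54.37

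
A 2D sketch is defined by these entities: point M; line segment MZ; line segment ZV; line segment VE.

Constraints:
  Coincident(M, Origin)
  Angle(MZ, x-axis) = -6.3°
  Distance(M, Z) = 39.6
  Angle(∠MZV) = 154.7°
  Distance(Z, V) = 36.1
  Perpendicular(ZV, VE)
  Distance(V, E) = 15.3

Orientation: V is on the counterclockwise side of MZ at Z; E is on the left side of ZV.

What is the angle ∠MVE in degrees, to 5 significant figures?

76.755°

∠MZV = 154.7°, so ZV runs at -6.3° + (180° − 154.7°) = 19.000° from the x-axis; with |ZV| = 36.1, V = Z + 36.1·(cos 19.000°, sin 19.000°) = (73.494, 7.4075). ZV is perpendicular to VE; with |VE| = 15.3 on the left of ZV, E = V + 15.3·(-0.32557, 0.94552) = (68.513, 21.874). Then cos ∠MVE = VM·VE / (|VM||VE|), giving 76.755°.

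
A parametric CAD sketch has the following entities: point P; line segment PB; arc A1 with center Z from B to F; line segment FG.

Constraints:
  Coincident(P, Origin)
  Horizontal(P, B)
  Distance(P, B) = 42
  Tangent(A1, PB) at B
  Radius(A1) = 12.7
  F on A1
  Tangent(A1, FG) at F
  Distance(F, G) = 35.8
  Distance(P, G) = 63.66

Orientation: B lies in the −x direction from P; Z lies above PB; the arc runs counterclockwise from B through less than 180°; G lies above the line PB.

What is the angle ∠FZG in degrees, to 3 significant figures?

70.5°

P is at the origin; PB is horizontal with |PB| = 42.0 and B on the −x side, so B = (-42.0, 0.00). Tangency of A1 to PB means the radius ZB is perpendicular to PB, so Z = B + (0, 12.7) = (-42.0, 12.7). Since ZF ⟂ FG (tangency), |ZG| = √(12.7² + 35.8²) = 38.0 regardless of where F sits on A1. So G lies on both circle(P, 63.66) and circle(Z, 38.0); the above-PB intersection is G = (-38.7, 50.5). F is the foot of the tangent from G: F = (-29.7, 15.9).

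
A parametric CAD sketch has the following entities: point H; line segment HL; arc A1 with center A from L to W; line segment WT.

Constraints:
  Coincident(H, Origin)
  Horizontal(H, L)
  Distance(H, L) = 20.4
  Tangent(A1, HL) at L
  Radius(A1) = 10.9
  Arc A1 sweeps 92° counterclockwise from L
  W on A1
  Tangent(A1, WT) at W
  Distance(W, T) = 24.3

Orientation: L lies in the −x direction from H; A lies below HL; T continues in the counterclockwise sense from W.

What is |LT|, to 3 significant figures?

37.0

H is at the origin; HL is horizontal with |HL| = 20.4 and L on the −x side, so L = (-20.4, 0.00). Tangency of A1 to HL means the radius AL is perpendicular to HL, so A = L + (0, -10.9) = (-20.4, -10.9). On A1, L sits at bearing 90° from A; a 92° counterclockwise sweep puts W at bearing 182°, so W = A + 10.9·(cos 182°, sin 182°) = (-31.3, -11.3). Since A1 is tangent to WT there, AW ⟂ WT, so WT runs along (−sin 182°, cos 182°); with |WT| = 24.3, T = (-30.4, -35.6). Then |LT| = |T − L| = 37.0.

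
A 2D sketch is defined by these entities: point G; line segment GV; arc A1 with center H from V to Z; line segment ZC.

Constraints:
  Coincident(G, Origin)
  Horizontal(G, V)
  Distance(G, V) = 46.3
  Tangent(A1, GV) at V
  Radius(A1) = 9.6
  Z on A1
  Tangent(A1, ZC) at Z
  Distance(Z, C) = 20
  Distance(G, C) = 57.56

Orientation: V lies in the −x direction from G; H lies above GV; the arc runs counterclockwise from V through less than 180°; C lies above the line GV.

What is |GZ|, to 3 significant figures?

40.6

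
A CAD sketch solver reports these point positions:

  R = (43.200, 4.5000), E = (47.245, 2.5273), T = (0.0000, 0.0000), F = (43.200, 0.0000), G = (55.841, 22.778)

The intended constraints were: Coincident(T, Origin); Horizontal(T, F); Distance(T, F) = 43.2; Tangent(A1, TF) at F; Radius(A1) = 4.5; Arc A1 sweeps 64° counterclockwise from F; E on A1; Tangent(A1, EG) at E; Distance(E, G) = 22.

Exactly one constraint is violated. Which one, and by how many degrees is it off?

Tangent(A1, EG) at E — off by 3.00°.

T = (0.00, 0.00) ✓; T.y = 0.00, F.y = 0.00 ✓; |TF| = 43.20 ✓; ∠(RF, FT) = 90.00° ✓; |RF| = 4.500 ✓; bearing(R→E) − bearing(R→F) = 64.00° ✓; |RE| = 4.500 ✓; ∠(RE, EG) = 87.00° ✗; |EG| = 22.00 ✓.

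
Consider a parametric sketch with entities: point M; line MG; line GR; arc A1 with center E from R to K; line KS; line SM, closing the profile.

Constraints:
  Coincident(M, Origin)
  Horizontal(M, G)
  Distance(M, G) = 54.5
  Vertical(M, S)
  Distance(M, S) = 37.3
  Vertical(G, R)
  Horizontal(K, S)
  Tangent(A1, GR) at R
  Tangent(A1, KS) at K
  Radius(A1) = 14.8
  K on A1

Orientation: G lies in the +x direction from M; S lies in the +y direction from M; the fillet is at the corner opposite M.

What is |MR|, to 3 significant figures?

59.0

M is at the origin; M and G share the same y with |MG| = 54.5 and G on the +x side, so G = (54.5, 0.00). MS is vertical with |MS| = 37.3 and S on the +y side, so S = (0.00, 37.3). The virtual corner opposite M is at (54.5, 37.3). Tangency of A1 to GR means the radius ER is perpendicular to GR and A1 meets KS tangentially, so EK is at right angles to KS, with radius 14.8, so the center E sits 14.8 in from both sides at E = (39.7, 22.5). That places the tangent points at R = (54.5, 22.5) on GR and K = (39.7, 37.3) on KS. Then |MR| = |R − M| = 59.0.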